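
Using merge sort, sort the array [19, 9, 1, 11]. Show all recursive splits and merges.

Merge sort trace:

Split: [19, 9, 1, 11] -> [19, 9] and [1, 11]
  Split: [19, 9] -> [19] and [9]
  Merge: [19] + [9] -> [9, 19]
  Split: [1, 11] -> [1] and [11]
  Merge: [1] + [11] -> [1, 11]
Merge: [9, 19] + [1, 11] -> [1, 9, 11, 19]

Final sorted array: [1, 9, 11, 19]

The merge sort proceeds by recursively splitting the array and merging sorted halves.
After all merges, the sorted array is [1, 9, 11, 19].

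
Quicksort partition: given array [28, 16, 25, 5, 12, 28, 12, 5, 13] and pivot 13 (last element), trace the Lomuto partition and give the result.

Lomuto partition with pivot = 13:

Initial array: [28, 16, 25, 5, 12, 28, 12, 5, 13]

arr[0]=28 > 13: no swap
arr[1]=16 > 13: no swap
arr[2]=25 > 13: no swap
arr[3]=5 <= 13: swap with position 0, array becomes [5, 16, 25, 28, 12, 28, 12, 5, 13]
arr[4]=12 <= 13: swap with position 1, array becomes [5, 12, 25, 28, 16, 28, 12, 5, 13]
arr[5]=28 > 13: no swap
arr[6]=12 <= 13: swap with position 2, array becomes [5, 12, 12, 28, 16, 28, 25, 5, 13]
arr[7]=5 <= 13: swap with position 3, array becomes [5, 12, 12, 5, 16, 28, 25, 28, 13]

Place pivot at position 4: [5, 12, 12, 5, 13, 28, 25, 28, 16]
Pivot position: 4

After partitioning with pivot 13, the array becomes [5, 12, 12, 5, 13, 28, 25, 28, 16]. The pivot is placed at index 4. All elements to the left of the pivot are <= 13, and all elements to the right are > 13.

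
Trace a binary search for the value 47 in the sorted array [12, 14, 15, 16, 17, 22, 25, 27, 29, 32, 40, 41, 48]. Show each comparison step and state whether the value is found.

Binary search for 47 in [12, 14, 15, 16, 17, 22, 25, 27, 29, 32, 40, 41, 48]:

lo=0, hi=12, mid=6, arr[mid]=25 -> 25 < 47, search right half
lo=7, hi=12, mid=9, arr[mid]=32 -> 32 < 47, search right half
lo=10, hi=12, mid=11, arr[mid]=41 -> 41 < 47, search right half
lo=12, hi=12, mid=12, arr[mid]=48 -> 48 > 47, search left half
lo=12 > hi=11, target 47 not found

Binary search determines that 47 is not in the array after 4 comparisons. The search space was exhausted without finding the target.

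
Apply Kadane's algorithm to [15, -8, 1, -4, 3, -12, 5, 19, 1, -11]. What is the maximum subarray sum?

Using Kadane's algorithm on [15, -8, 1, -4, 3, -12, 5, 19, 1, -11]:

Scanning through the array:
Position 1 (value -8): max_ending_here = 7, max_so_far = 15
Position 2 (value 1): max_ending_here = 8, max_so_far = 15
Position 3 (value -4): max_ending_here = 4, max_so_far = 15
Position 4 (value 3): max_ending_here = 7, max_so_far = 15
Position 5 (value -12): max_ending_here = -5, max_so_far = 15
Position 6 (value 5): max_ending_here = 5, max_so_far = 15
Position 7 (value 19): max_ending_here = 24, max_so_far = 24
Position 8 (value 1): max_ending_here = 25, max_so_far = 25
Position 9 (value -11): max_ending_here = 14, max_so_far = 25

Maximum subarray: [5, 19, 1]
Maximum sum: 25

The maximum subarray is [5, 19, 1] with sum 25. This subarray runs from index 6 to index 8.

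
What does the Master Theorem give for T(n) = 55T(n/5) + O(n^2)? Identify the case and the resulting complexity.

Master Theorem for T(n) = 55T(n/5) + O(n^2):

a = 55, b = 5, c = 2
log_b(a) = log_5(55) = 2.4899

Case 1: c = 2 < log_5(55) = 2.4899
T(n) = O(n^(log_5 55))

For T(n) = 55T(n/5) + O(n^2): log_5(55) = 2.4899. This is Case 1 of the Master Theorem (c < log_b(a), work dominated by leaves), giving O(n^(log_5 55)).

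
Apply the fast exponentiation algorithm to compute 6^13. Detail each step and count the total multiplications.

Computing 6^13 by squaring (build up from 6^1; each line after the first costs one multiplication):

6^1 = 6
6^2 = (6^1)^2 = 6^2 = 36
6^3 = 6 * 6^2 = 6 * 36 = 216
6^6 = (6^3)^2 = 216^2 = 46656
6^12 = (6^6)^2 = 46656^2 = 2176782336
6^13 = 6 * 6^12 = 6 * 2176782336 = 13060694016

Result: 13060694016
Multiplications needed: 5 (5 lines after 6^1)

6^13 = 13060694016. Using exponentiation by squaring, this requires 5 multiplications. The key idea: if the exponent is even, square the half-power; if odd, multiply by the base once.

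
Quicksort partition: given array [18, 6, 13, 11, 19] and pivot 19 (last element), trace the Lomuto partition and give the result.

Lomuto partition with pivot = 19:

Initial array: [18, 6, 13, 11, 19]

arr[0]=18 <= 19: swap with position 0, array becomes [18, 6, 13, 11, 19]
arr[1]=6 <= 19: swap with position 1, array becomes [18, 6, 13, 11, 19]
arr[2]=13 <= 19: swap with position 2, array becomes [18, 6, 13, 11, 19]
arr[3]=11 <= 19: swap with position 3, array becomes [18, 6, 13, 11, 19]

Place pivot at position 4: [18, 6, 13, 11, 19]
Pivot position: 4

After partitioning with pivot 19, the array becomes [18, 6, 13, 11, 19]. The pivot is placed at index 4. All elements to the left of the pivot are <= 19, and all elements to the right are > 19.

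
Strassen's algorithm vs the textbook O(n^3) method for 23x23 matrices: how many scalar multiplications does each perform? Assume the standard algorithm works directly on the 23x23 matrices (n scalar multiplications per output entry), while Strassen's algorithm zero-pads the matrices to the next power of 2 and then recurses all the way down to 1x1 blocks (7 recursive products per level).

Matrix multiplication for 23x23 matrices:

Strassen's algorithm requires power-of-2 dimensions. Pad 23x23 to 32x32 (next power of 2).

Standard algorithm: 23^3 = 12167 multiplications
Strassen's algorithm: 7^(log2(32)) = 7^5 = 16807 multiplications
Difference: 12167 - 16807 = -4640 (Strassen uses MORE here due to padding overhead — for small or just-over-power-of-2 n, padding can outweigh the per-level savings)

Standard: 12167 multiplications (23^3). Strassen: 16807 multiplications (7^5, after padding to 32x32). Strassen reduces 8 recursive multiplications to 7 at each level.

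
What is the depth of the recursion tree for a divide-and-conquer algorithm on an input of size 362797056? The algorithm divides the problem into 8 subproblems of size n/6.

For divide and conquer with division factor 6:

Problem sizes at each level:
Level 0: 362797056
Level 1: 60466176
Level 2: 10077696
Level 3: 1679616
Level 4: 279936
Level 5: 46656
Level 6: 7776
Level 7: 1296
Level 8: 216
Level 9: 36
Level 10: 6
Level 11: 1

The root is level 0 and the size-1 base case is level 11 (the tree spans levels 0 through 11, i.e. 12 levels counting the root), so the depth is the number of divisions: log_6(362797056) = 11

The recursion tree depth is log_6(362797056) = 11. At each level, the problem size is divided by 6, so it takes 11 divisions to reduce to a base case of size 1. The algorithm makes 8 recursive calls at each level.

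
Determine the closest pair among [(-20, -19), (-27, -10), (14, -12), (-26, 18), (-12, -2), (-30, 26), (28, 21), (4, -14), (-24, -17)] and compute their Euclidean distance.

Computing all pairwise distances among 9 points:

d((-20, -19), (-27, -10)) = 11.4018
d((-20, -19), (14, -12)) = 34.7131
d((-20, -19), (-26, 18)) = 37.4833
d((-20, -19), (-12, -2)) = 18.7883
d((-20, -19), (-30, 26)) = 46.0977
d((-20, -19), (28, 21)) = 62.482
d((-20, -19), (4, -14)) = 24.5153
d((-20, -19), (-24, -17)) = 4.4721 <-- minimum
d((-27, -10), (14, -12)) = 41.0488
d((-27, -10), (-26, 18)) = 28.0179
d((-27, -10), (-12, -2)) = 17.0
d((-27, -10), (-30, 26)) = 36.1248
d((-27, -10), (28, 21)) = 63.1348
d((-27, -10), (4, -14)) = 31.257
d((-27, -10), (-24, -17)) = 7.6158
d((14, -12), (-26, 18)) = 50.0
d((14, -12), (-12, -2)) = 27.8568
d((14, -12), (-30, 26)) = 58.1378
d((14, -12), (28, 21)) = 35.8469
d((14, -12), (4, -14)) = 10.198
d((14, -12), (-24, -17)) = 38.3275
d((-26, 18), (-12, -2)) = 24.4131
d((-26, 18), (-30, 26)) = 8.9443
d((-26, 18), (28, 21)) = 54.0833
d((-26, 18), (4, -14)) = 43.8634
d((-26, 18), (-24, -17)) = 35.0571
d((-12, -2), (-30, 26)) = 33.2866
d((-12, -2), (28, 21)) = 46.1411
d((-12, -2), (4, -14)) = 20.0
d((-12, -2), (-24, -17)) = 19.2094
d((-30, 26), (28, 21)) = 58.2151
d((-30, 26), (4, -14)) = 52.4976
d((-30, 26), (-24, -17)) = 43.4166
d((28, 21), (4, -14)) = 42.4382
d((28, 21), (-24, -17)) = 64.405
d((4, -14), (-24, -17)) = 28.1603

Closest pair: (-20, -19) and (-24, -17) with distance 4.4721

The closest pair is (-20, -19) and (-24, -17) with Euclidean distance 4.4721. For 9 points, brute-force pairwise comparison is shown above. For large n, the divide-and-conquer algorithm (sort by x, recurse on halves, check the dividing strip) achieves O(n log n).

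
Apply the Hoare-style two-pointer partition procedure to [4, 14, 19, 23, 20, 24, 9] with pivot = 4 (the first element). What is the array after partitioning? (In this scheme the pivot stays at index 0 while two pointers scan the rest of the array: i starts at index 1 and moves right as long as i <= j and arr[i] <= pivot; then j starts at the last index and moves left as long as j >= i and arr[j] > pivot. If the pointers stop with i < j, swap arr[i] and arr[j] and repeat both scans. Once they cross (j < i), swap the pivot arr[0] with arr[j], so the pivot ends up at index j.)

Hoare-style two-pointer partition with pivot = 4:

Initial array: [4, 14, 19, 23, 20, 24, 9]

Pointers start at i = 1, j = 6.
i ends at 1, j ends at 0: the pointers have crossed (j < i), so scanning stops.

j = 0, so swapping arr[0] with arr[j] leaves the pivot at position 0: [4, 14, 19, 23, 20, 24, 9]
Pivot position: 0

After partitioning with pivot 4, the array becomes [4, 14, 19, 23, 20, 24, 9]. The pivot is placed at index 0. All elements to the left of the pivot are <= 4, and all elements to the right are > 4.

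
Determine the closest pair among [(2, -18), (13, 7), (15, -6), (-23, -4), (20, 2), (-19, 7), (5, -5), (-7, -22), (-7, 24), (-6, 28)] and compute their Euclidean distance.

Computing all pairwise distances among 10 points:

d((2, -18), (13, 7)) = 27.313
d((2, -18), (15, -6)) = 17.6918
d((2, -18), (-23, -4)) = 28.6531
d((2, -18), (20, 2)) = 26.9072
d((2, -18), (-19, 7)) = 32.6497
d((2, -18), (5, -5)) = 13.3417
d((2, -18), (-7, -22)) = 9.8489
d((2, -18), (-7, 24)) = 42.9535
d((2, -18), (-6, 28)) = 46.6905
d((13, 7), (15, -6)) = 13.1529
d((13, 7), (-23, -4)) = 37.6431
d((13, 7), (20, 2)) = 8.6023
d((13, 7), (-19, 7)) = 32.0
d((13, 7), (5, -5)) = 14.4222
d((13, 7), (-7, -22)) = 35.2278
d((13, 7), (-7, 24)) = 26.2488
d((13, 7), (-6, 28)) = 28.3196
d((15, -6), (-23, -4)) = 38.0526
d((15, -6), (20, 2)) = 9.434
d((15, -6), (-19, 7)) = 36.4005
d((15, -6), (5, -5)) = 10.0499
d((15, -6), (-7, -22)) = 27.2029
d((15, -6), (-7, 24)) = 37.2022
d((15, -6), (-6, 28)) = 39.9625
d((-23, -4), (20, 2)) = 43.4166
d((-23, -4), (-19, 7)) = 11.7047
d((-23, -4), (5, -5)) = 28.0179
d((-23, -4), (-7, -22)) = 24.0832
d((-23, -4), (-7, 24)) = 32.249
d((-23, -4), (-6, 28)) = 36.2353
d((20, 2), (-19, 7)) = 39.3192
d((20, 2), (5, -5)) = 16.5529
d((20, 2), (-7, -22)) = 36.1248
d((20, 2), (-7, 24)) = 34.8281
d((20, 2), (-6, 28)) = 36.7696
d((-19, 7), (5, -5)) = 26.8328
d((-19, 7), (-7, -22)) = 31.3847
d((-19, 7), (-7, 24)) = 20.8087
d((-19, 7), (-6, 28)) = 24.6982
d((5, -5), (-7, -22)) = 20.8087
d((5, -5), (-7, 24)) = 31.3847
d((5, -5), (-6, 28)) = 34.7851
d((-7, -22), (-7, 24)) = 46.0
d((-7, -22), (-6, 28)) = 50.01
d((-7, 24), (-6, 28)) = 4.1231 <-- minimum

Closest pair: (-7, 24) and (-6, 28) with distance 4.1231

The closest pair is (-7, 24) and (-6, 28) with Euclidean distance 4.1231. For 10 points, brute-force pairwise comparison is shown above. For large n, the divide-and-conquer algorithm (sort by x, recurse on halves, check the dividing strip) achieves O(n log n).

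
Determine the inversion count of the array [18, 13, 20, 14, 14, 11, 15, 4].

Finding inversions in [18, 13, 20, 14, 14, 11, 15, 4]:

(0, 1): arr[0]=18 > arr[1]=13
(0, 3): arr[0]=18 > arr[3]=14
(0, 4): arr[0]=18 > arr[4]=14
(0, 5): arr[0]=18 > arr[5]=11
(0, 6): arr[0]=18 > arr[6]=15
(0, 7): arr[0]=18 > arr[7]=4
(1, 5): arr[1]=13 > arr[5]=11
(1, 7): arr[1]=13 > arr[7]=4
(2, 3): arr[2]=20 > arr[3]=14
(2, 4): arr[2]=20 > arr[4]=14
(2, 5): arr[2]=20 > arr[5]=11
(2, 6): arr[2]=20 > arr[6]=15
(2, 7): arr[2]=20 > arr[7]=4
(3, 5): arr[3]=14 > arr[5]=11
(3, 7): arr[3]=14 > arr[7]=4
(4, 5): arr[4]=14 > arr[5]=11
(4, 7): arr[4]=14 > arr[7]=4
(5, 7): arr[5]=11 > arr[7]=4
(6, 7): arr[6]=15 > arr[7]=4

Total inversions: 19

The array has 19 inversion(s): (0,1), (0,3), (0,4), (0,5), (0,6), (0,7), (1,5), (1,7), (2,3), (2,4), (2,5), (2,6), (2,7), (3,5), (3,7), (4,5), (4,7), (5,7), (6,7). Each pair (i,j) satisfies i < j and arr[i] > arr[j].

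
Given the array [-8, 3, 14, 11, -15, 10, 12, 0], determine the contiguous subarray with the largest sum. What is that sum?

Using Kadane's algorithm on [-8, 3, 14, 11, -15, 10, 12, 0]:

Scanning through the array:
Position 1 (value 3): max_ending_here = 3, max_so_far = 3
Position 2 (value 14): max_ending_here = 17, max_so_far = 17
Position 3 (value 11): max_ending_here = 28, max_so_far = 28
Position 4 (value -15): max_ending_here = 13, max_so_far = 28
Position 5 (value 10): max_ending_here = 23, max_so_far = 28
Position 6 (value 12): max_ending_here = 35, max_so_far = 35
Position 7 (value 0): max_ending_here = 35, max_so_far = 35

Maximum subarray: [3, 14, 11, -15, 10, 12]
Maximum sum: 35

The maximum subarray is [3, 14, 11, -15, 10, 12] with sum 35. This subarray runs from index 1 to index 6.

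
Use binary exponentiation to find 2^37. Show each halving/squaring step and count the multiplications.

Computing 2^37 by squaring (build up from 2^1; each line after the first costs one multiplication):

2^1 = 2
2^2 = (2^1)^2 = 2^2 = 4
2^4 = (2^2)^2 = 4^2 = 16
2^8 = (2^4)^2 = 16^2 = 256
2^9 = 2 * 2^8 = 2 * 256 = 512
2^18 = (2^9)^2 = 512^2 = 262144
2^36 = (2^18)^2 = 262144^2 = 68719476736
2^37 = 2 * 2^36 = 2 * 68719476736 = 137438953472

Result: 137438953472
Multiplications needed: 7 (7 lines after 2^1)

2^37 = 137438953472. Using exponentiation by squaring, this requires 7 multiplications. The key idea: if the exponent is even, square the half-power; if odd, multiply by the base once.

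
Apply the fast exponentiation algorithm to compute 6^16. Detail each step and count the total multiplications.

Computing 6^16 by squaring (build up from 6^1; each line after the first costs one multiplication):

6^1 = 6
6^2 = (6^1)^2 = 6^2 = 36
6^4 = (6^2)^2 = 36^2 = 1296
6^8 = (6^4)^2 = 1296^2 = 1679616
6^16 = (6^8)^2 = 1679616^2 = 2821109907456

Result: 2821109907456
Multiplications needed: 4 (4 lines after 6^1)

6^16 = 2821109907456. Using exponentiation by squaring, this requires 4 multiplications. The key idea: if the exponent is even, square the half-power; if odd, multiply by the base once.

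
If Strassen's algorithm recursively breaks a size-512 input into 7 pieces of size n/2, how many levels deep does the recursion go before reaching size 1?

For divide and conquer with division factor 2:

Problem sizes at each level:
Level 0: 512
Level 1: 256
Level 2: 128
Level 3: 64
Level 4: 32
Level 5: 16
Level 6: 8
Level 7: 4
Level 8: 2
Level 9: 1

The root is level 0 and the size-1 base case is level 9 (the tree spans levels 0 through 9, i.e. 10 levels counting the root), so the depth is the number of divisions: log_2(512) = 9

The recursion tree depth is log_2(512) = 9. At each level, the problem size is divided by 2, so it takes 9 divisions to reduce to a base case of size 1. The algorithm makes 7 recursive calls at each level.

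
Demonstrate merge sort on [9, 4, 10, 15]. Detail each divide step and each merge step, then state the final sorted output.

Merge sort trace:

Split: [9, 4, 10, 15] -> [9, 4] and [10, 15]
  Split: [9, 4] -> [9] and [4]
  Merge: [9] + [4] -> [4, 9]
  Split: [10, 15] -> [10] and [15]
  Merge: [10] + [15] -> [10, 15]
Merge: [4, 9] + [10, 15] -> [4, 9, 10, 15]

Final sorted array: [4, 9, 10, 15]

The merge sort proceeds by recursively splitting the array and merging sorted halves.
After all merges, the sorted array is [4, 9, 10, 15].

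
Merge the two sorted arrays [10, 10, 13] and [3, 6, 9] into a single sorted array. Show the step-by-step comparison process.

Merging process:

Compare 10 vs 3: take 3 from right. Merged: [3]
Compare 10 vs 6: take 6 from right. Merged: [3, 6]
Compare 10 vs 9: take 9 from right. Merged: [3, 6, 9]
Append remaining from left: [10, 10, 13]. Merged: [3, 6, 9, 10, 10, 13]

Final merged array: [3, 6, 9, 10, 10, 13]
Total comparisons: 3

The merged array is [3, 6, 9, 10, 10, 13], requiring 3 comparisons. The merge step runs in O(n) time where n is the total number of elements.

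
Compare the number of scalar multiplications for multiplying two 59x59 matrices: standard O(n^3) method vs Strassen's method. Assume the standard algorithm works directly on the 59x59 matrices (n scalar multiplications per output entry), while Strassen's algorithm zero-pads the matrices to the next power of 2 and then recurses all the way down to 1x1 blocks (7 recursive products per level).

Matrix multiplication for 59x59 matrices:

Strassen's algorithm requires power-of-2 dimensions. Pad 59x59 to 64x64 (next power of 2).

Standard algorithm: 59^3 = 205379 multiplications
Strassen's algorithm: 7^(log2(64)) = 7^6 = 117649 multiplications
Savings: 205379 - 117649 = 87730 multiplications

Standard: 205379 multiplications (59^3). Strassen: 117649 multiplications (7^6, after padding to 64x64). Strassen reduces 8 recursive multiplications to 7 at each level.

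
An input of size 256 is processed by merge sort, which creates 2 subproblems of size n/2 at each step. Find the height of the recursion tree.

For divide and conquer with division factor 2:

Problem sizes at each level:
Level 0: 256
Level 1: 128
Level 2: 64
Level 3: 32
Level 4: 16
Level 5: 8
Level 6: 4
Level 7: 2
Level 8: 1

The root is level 0 and the size-1 base case is level 8 (the tree spans levels 0 through 8, i.e. 9 levels counting the root), so the depth is the number of divisions: log_2(256) = 8

The recursion tree depth is log_2(256) = 8. At each level, the problem size is divided by 2, so it takes 8 divisions to reduce to a base case of size 1. The algorithm makes 2 recursive calls at each level.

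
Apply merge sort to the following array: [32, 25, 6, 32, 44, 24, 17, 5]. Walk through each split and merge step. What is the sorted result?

Merge sort trace:

Split: [32, 25, 6, 32, 44, 24, 17, 5] -> [32, 25, 6, 32] and [44, 24, 17, 5]
  Split: [32, 25, 6, 32] -> [32, 25] and [6, 32]
    Split: [32, 25] -> [32] and [25]
    Merge: [32] + [25] -> [25, 32]
    Split: [6, 32] -> [6] and [32]
    Merge: [6] + [32] -> [6, 32]
  Merge: [25, 32] + [6, 32] -> [6, 25, 32, 32]
  Split: [44, 24, 17, 5] -> [44, 24] and [17, 5]
    Split: [44, 24] -> [44] and [24]
    Merge: [44] + [24] -> [24, 44]
    Split: [17, 5] -> [17] and [5]
    Merge: [17] + [5] -> [5, 17]
  Merge: [24, 44] + [5, 17] -> [5, 17, 24, 44]
Merge: [6, 25, 32, 32] + [5, 17, 24, 44] -> [5, 6, 17, 24, 25, 32, 32, 44]

Final sorted array: [5, 6, 17, 24, 25, 32, 32, 44]

The merge sort proceeds by recursively splitting the array and merging sorted halves.
After all merges, the sorted array is [5, 6, 17, 24, 25, 32, 32, 44].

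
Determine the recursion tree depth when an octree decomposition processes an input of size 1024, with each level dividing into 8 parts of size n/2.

For divide and conquer with division factor 2:

Problem sizes at each level:
Level 0: 1024
Level 1: 512
Level 2: 256
Level 3: 128
Level 4: 64
Level 5: 32
Level 6: 16
Level 7: 8
Level 8: 4
Level 9: 2
Level 10: 1

The root is level 0 and the size-1 base case is level 10 (the tree spans levels 0 through 10, i.e. 11 levels counting the root), so the depth is the number of divisions: log_2(1024) = 10

The recursion tree depth is log_2(1024) = 10. At each level, the problem size is divided by 2, so it takes 10 divisions to reduce to a base case of size 1. The algorithm makes 8 recursive calls at each level.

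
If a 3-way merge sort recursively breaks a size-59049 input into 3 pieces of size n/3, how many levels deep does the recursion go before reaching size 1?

For divide and conquer with division factor 3:

Problem sizes at each level:
Level 0: 59049
Level 1: 19683
Level 2: 6561
Level 3: 2187
Level 4: 729
Level 5: 243
Level 6: 81
Level 7: 27
Level 8: 9
Level 9: 3
Level 10: 1

The root is level 0 and the size-1 base case is level 10 (the tree spans levels 0 through 10, i.e. 11 levels counting the root), so the depth is the number of divisions: log_3(59049) = 10

The recursion tree depth is log_3(59049) = 10. At each level, the problem size is divided by 3, so it takes 10 divisions to reduce to a base case of size 1. The algorithm makes 3 recursive calls at each level.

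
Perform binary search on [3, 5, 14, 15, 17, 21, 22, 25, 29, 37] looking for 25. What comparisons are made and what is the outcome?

Binary search for 25 in [3, 5, 14, 15, 17, 21, 22, 25, 29, 37]:

lo=0, hi=9, mid=4, arr[mid]=17 -> 17 < 25, search right half
lo=5, hi=9, mid=7, arr[mid]=25 -> Found target at index 7!

Binary search finds 25 at index 7 after 2 comparisons. The search repeatedly halves the search space by comparing with the middle element.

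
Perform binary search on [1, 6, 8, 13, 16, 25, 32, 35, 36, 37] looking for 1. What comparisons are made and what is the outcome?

Binary search for 1 in [1, 6, 8, 13, 16, 25, 32, 35, 36, 37]:

lo=0, hi=9, mid=4, arr[mid]=16 -> 16 > 1, search left half
lo=0, hi=3, mid=1, arr[mid]=6 -> 6 > 1, search left half
lo=0, hi=0, mid=0, arr[mid]=1 -> Found target at index 0!

Binary search finds 1 at index 0 after 3 comparisons. The search repeatedly halves the search space by comparing with the middle element.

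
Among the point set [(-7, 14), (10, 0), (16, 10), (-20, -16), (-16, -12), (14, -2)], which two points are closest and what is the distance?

Computing all pairwise distances among 6 points:

d((-7, 14), (10, 0)) = 22.0227
d((-7, 14), (16, 10)) = 23.3452
d((-7, 14), (-20, -16)) = 32.6956
d((-7, 14), (-16, -12)) = 27.5136
d((-7, 14), (14, -2)) = 26.4008
d((10, 0), (16, 10)) = 11.6619
d((10, 0), (-20, -16)) = 34.0
d((10, 0), (-16, -12)) = 28.6356
d((10, 0), (14, -2)) = 4.4721 <-- minimum
d((16, 10), (-20, -16)) = 44.4072
d((16, 10), (-16, -12)) = 38.833
d((16, 10), (14, -2)) = 12.1655
d((-20, -16), (-16, -12)) = 5.6569
d((-20, -16), (14, -2)) = 36.7696
d((-16, -12), (14, -2)) = 31.6228

Closest pair: (10, 0) and (14, -2) with distance 4.4721

The closest pair is (10, 0) and (14, -2) with Euclidean distance 4.4721. For 6 points, brute-force pairwise comparison is shown above. For large n, the divide-and-conquer algorithm (sort by x, recurse on halves, check the dividing strip) achieves O(n log n).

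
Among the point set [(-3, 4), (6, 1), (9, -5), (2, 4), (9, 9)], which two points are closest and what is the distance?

Computing all pairwise distances among 5 points:

d((-3, 4), (6, 1)) = 9.4868
d((-3, 4), (9, -5)) = 15.0
d((-3, 4), (2, 4)) = 5.0 <-- minimum
d((-3, 4), (9, 9)) = 13.0
d((6, 1), (9, -5)) = 6.7082
d((6, 1), (2, 4)) = 5.0 <-- minimum
d((6, 1), (9, 9)) = 8.544
d((9, -5), (2, 4)) = 11.4018
d((9, -5), (9, 9)) = 14.0
d((2, 4), (9, 9)) = 8.6023

Minimum distance: 5.0 (tie among 2 pairs: (-3, 4) and (2, 4); (6, 1) and (2, 4))

The minimum Euclidean distance is 5.0. There is a tie: 2 pairs achieve this minimum — (-3, 4) and (2, 4); (6, 1) and (2, 4). Any of these is a valid closest pair. For 5 points, brute-force pairwise comparison is shown above. For large n, the divide-and-conquer algorithm (sort by x, recurse on halves, check the dividing strip) achieves O(n log n).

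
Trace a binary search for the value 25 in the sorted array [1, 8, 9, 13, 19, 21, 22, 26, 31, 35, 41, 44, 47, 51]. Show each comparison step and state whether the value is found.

Binary search for 25 in [1, 8, 9, 13, 19, 21, 22, 26, 31, 35, 41, 44, 47, 51]:

lo=0, hi=13, mid=6, arr[mid]=22 -> 22 < 25, search right half
lo=7, hi=13, mid=10, arr[mid]=41 -> 41 > 25, search left half
lo=7, hi=9, mid=8, arr[mid]=31 -> 31 > 25, search left half
lo=7, hi=7, mid=7, arr[mid]=26 -> 26 > 25, search left half
lo=7 > hi=6, target 25 not found

Binary search determines that 25 is not in the array after 4 comparisons. The search space was exhausted without finding the target.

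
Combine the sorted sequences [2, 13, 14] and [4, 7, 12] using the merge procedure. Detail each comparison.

Merging process:

Compare 2 vs 4: take 2 from left. Merged: [2]
Compare 13 vs 4: take 4 from right. Merged: [2, 4]
Compare 13 vs 7: take 7 from right. Merged: [2, 4, 7]
Compare 13 vs 12: take 12 from right. Merged: [2, 4, 7, 12]
Append remaining from left: [13, 14]. Merged: [2, 4, 7, 12, 13, 14]

Final merged array: [2, 4, 7, 12, 13, 14]
Total comparisons: 4

The merged array is [2, 4, 7, 12, 13, 14], requiring 4 comparisons. The merge step runs in O(n) time where n is the total number of elements.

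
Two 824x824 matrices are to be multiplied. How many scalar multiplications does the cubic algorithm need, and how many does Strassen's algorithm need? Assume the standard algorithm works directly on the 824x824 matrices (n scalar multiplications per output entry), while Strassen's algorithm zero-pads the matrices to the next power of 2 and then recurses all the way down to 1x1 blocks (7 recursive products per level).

Matrix multiplication for 824x824 matrices:

Strassen's algorithm requires power-of-2 dimensions. Pad 824x824 to 1024x1024 (next power of 2).

Standard algorithm: 824^3 = 559476224 multiplications
Strassen's algorithm: 7^(log2(1024)) = 7^10 = 282475249 multiplications
Savings: 559476224 - 282475249 = 277000975 multiplications

Standard: 559476224 multiplications (824^3). Strassen: 282475249 multiplications (7^10, after padding to 1024x1024). Strassen reduces 8 recursive multiplications to 7 at each level.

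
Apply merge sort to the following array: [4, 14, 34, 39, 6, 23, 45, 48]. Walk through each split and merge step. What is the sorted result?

Merge sort trace:

Split: [4, 14, 34, 39, 6, 23, 45, 48] -> [4, 14, 34, 39] and [6, 23, 45, 48]
  Split: [4, 14, 34, 39] -> [4, 14] and [34, 39]
    Split: [4, 14] -> [4] and [14]
    Merge: [4] + [14] -> [4, 14]
    Split: [34, 39] -> [34] and [39]
    Merge: [34] + [39] -> [34, 39]
  Merge: [4, 14] + [34, 39] -> [4, 14, 34, 39]
  Split: [6, 23, 45, 48] -> [6, 23] and [45, 48]
    Split: [6, 23] -> [6] and [23]
    Merge: [6] + [23] -> [6, 23]
    Split: [45, 48] -> [45] and [48]
    Merge: [45] + [48] -> [45, 48]
  Merge: [6, 23] + [45, 48] -> [6, 23, 45, 48]
Merge: [4, 14, 34, 39] + [6, 23, 45, 48] -> [4, 6, 14, 23, 34, 39, 45, 48]

Final sorted array: [4, 6, 14, 23, 34, 39, 45, 48]

The merge sort proceeds by recursively splitting the array and merging sorted halves.
After all merges, the sorted array is [4, 6, 14, 23, 34, 39, 45, 48].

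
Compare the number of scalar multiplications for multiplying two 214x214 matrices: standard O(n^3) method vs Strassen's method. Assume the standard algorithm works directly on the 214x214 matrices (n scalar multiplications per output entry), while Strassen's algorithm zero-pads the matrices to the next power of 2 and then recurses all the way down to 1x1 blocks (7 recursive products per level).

Matrix multiplication for 214x214 matrices:

Strassen's algorithm requires power-of-2 dimensions. Pad 214x214 to 256x256 (next power of 2).

Standard algorithm: 214^3 = 9800344 multiplications
Strassen's algorithm: 7^(log2(256)) = 7^8 = 5764801 multiplications
Savings: 9800344 - 5764801 = 4035543 multiplications

Standard: 9800344 multiplications (214^3). Strassen: 5764801 multiplications (7^8, after padding to 256x256). Strassen reduces 8 recursive multiplications to 7 at each level.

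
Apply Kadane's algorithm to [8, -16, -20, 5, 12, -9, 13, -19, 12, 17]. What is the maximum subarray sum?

Using Kadane's algorithm on [8, -16, -20, 5, 12, -9, 13, -19, 12, 17]:

Scanning through the array:
Position 1 (value -16): max_ending_here = -8, max_so_far = 8
Position 2 (value -20): max_ending_here = -20, max_so_far = 8
Position 3 (value 5): max_ending_here = 5, max_so_far = 8
Position 4 (value 12): max_ending_here = 17, max_so_far = 17
Position 5 (value -9): max_ending_here = 8, max_so_far = 17
Position 6 (value 13): max_ending_here = 21, max_so_far = 21
Position 7 (value -19): max_ending_here = 2, max_so_far = 21
Position 8 (value 12): max_ending_here = 14, max_so_far = 21
Position 9 (value 17): max_ending_here = 31, max_so_far = 31

Maximum subarray: [5, 12, -9, 13, -19, 12, 17]
Maximum sum: 31

The maximum subarray is [5, 12, -9, 13, -19, 12, 17] with sum 31. This subarray runs from index 3 to index 9.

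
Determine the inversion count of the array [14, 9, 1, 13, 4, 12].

Finding inversions in [14, 9, 1, 13, 4, 12]:

(0, 1): arr[0]=14 > arr[1]=9
(0, 2): arr[0]=14 > arr[2]=1
(0, 3): arr[0]=14 > arr[3]=13
(0, 4): arr[0]=14 > arr[4]=4
(0, 5): arr[0]=14 > arr[5]=12
(1, 2): arr[1]=9 > arr[2]=1
(1, 4): arr[1]=9 > arr[4]=4
(3, 4): arr[3]=13 > arr[4]=4
(3, 5): arr[3]=13 > arr[5]=12

Total inversions: 9

The array has 9 inversion(s): (0,1), (0,2), (0,3), (0,4), (0,5), (1,2), (1,4), (3,4), (3,5). Each pair (i,j) satisfies i < j and arr[i] > arr[j].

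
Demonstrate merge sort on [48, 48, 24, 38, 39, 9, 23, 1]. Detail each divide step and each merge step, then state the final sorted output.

Merge sort trace:

Split: [48, 48, 24, 38, 39, 9, 23, 1] -> [48, 48, 24, 38] and [39, 9, 23, 1]
  Split: [48, 48, 24, 38] -> [48, 48] and [24, 38]
    Split: [48, 48] -> [48] and [48]
    Merge: [48] + [48] -> [48, 48]
    Split: [24, 38] -> [24] and [38]
    Merge: [24] + [38] -> [24, 38]
  Merge: [48, 48] + [24, 38] -> [24, 38, 48, 48]
  Split: [39, 9, 23, 1] -> [39, 9] and [23, 1]
    Split: [39, 9] -> [39] and [9]
    Merge: [39] + [9] -> [9, 39]
    Split: [23, 1] -> [23] and [1]
    Merge: [23] + [1] -> [1, 23]
  Merge: [9, 39] + [1, 23] -> [1, 9, 23, 39]
Merge: [24, 38, 48, 48] + [1, 9, 23, 39] -> [1, 9, 23, 24, 38, 39, 48, 48]

Final sorted array: [1, 9, 23, 24, 38, 39, 48, 48]

The merge sort proceeds by recursively splitting the array and merging sorted halves.
After all merges, the sorted array is [1, 9, 23, 24, 38, 39, 48, 48].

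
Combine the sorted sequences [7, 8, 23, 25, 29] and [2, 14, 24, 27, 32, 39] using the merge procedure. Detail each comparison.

Merging process:

Compare 7 vs 2: take 2 from right. Merged: [2]
Compare 7 vs 14: take 7 from left. Merged: [2, 7]
Compare 8 vs 14: take 8 from left. Merged: [2, 7, 8]
Compare 23 vs 14: take 14 from right. Merged: [2, 7, 8, 14]
Compare 23 vs 24: take 23 from left. Merged: [2, 7, 8, 14, 23]
Compare 25 vs 24: take 24 from right. Merged: [2, 7, 8, 14, 23, 24]
Compare 25 vs 27: take 25 from left. Merged: [2, 7, 8, 14, 23, 24, 25]
Compare 29 vs 27: take 27 from right. Merged: [2, 7, 8, 14, 23, 24, 25, 27]
Compare 29 vs 32: take 29 from left. Merged: [2, 7, 8, 14, 23, 24, 25, 27, 29]
Append remaining from right: [32, 39]. Merged: [2, 7, 8, 14, 23, 24, 25, 27, 29, 32, 39]

Final merged array: [2, 7, 8, 14, 23, 24, 25, 27, 29, 32, 39]
Total comparisons: 9

The merged array is [2, 7, 8, 14, 23, 24, 25, 27, 29, 32, 39], requiring 9 comparisons. The merge step runs in O(n) time where n is the total number of elements.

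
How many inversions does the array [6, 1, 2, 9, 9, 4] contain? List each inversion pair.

Finding inversions in [6, 1, 2, 9, 9, 4]:

(0, 1): arr[0]=6 > arr[1]=1
(0, 2): arr[0]=6 > arr[2]=2
(0, 5): arr[0]=6 > arr[5]=4
(3, 5): arr[3]=9 > arr[5]=4
(4, 5): arr[4]=9 > arr[5]=4

Total inversions: 5

The array has 5 inversion(s): (0,1), (0,2), (0,5), (3,5), (4,5). Each pair (i,j) satisfies i < j and arr[i] > arr[j].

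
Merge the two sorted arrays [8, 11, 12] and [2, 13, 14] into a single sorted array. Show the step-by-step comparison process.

Merging process:

Compare 8 vs 2: take 2 from right. Merged: [2]
Compare 8 vs 13: take 8 from left. Merged: [2, 8]
Compare 11 vs 13: take 11 from left. Merged: [2, 8, 11]
Compare 12 vs 13: take 12 from left. Merged: [2, 8, 11, 12]
Append remaining from right: [13, 14]. Merged: [2, 8, 11, 12, 13, 14]

Final merged array: [2, 8, 11, 12, 13, 14]
Total comparisons: 4

The merged array is [2, 8, 11, 12, 13, 14], requiring 4 comparisons. The merge step runs in O(n) time where n is the total number of elements.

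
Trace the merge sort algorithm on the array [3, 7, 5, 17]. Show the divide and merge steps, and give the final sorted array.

Merge sort trace:

Split: [3, 7, 5, 17] -> [3, 7] and [5, 17]
  Split: [3, 7] -> [3] and [7]
  Merge: [3] + [7] -> [3, 7]
  Split: [5, 17] -> [5] and [17]
  Merge: [5] + [17] -> [5, 17]
Merge: [3, 7] + [5, 17] -> [3, 5, 7, 17]

Final sorted array: [3, 5, 7, 17]

The merge sort proceeds by recursively splitting the array and merging sorted halves.
After all merges, the sorted array is [3, 5, 7, 17].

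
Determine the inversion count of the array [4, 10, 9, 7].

Finding inversions in [4, 10, 9, 7]:

(1, 2): arr[1]=10 > arr[2]=9
(1, 3): arr[1]=10 > arr[3]=7
(2, 3): arr[2]=9 > arr[3]=7

Total inversions: 3

The array has 3 inversion(s): (1,2), (1,3), (2,3). Each pair (i,j) satisfies i < j and arr[i] > arr[j].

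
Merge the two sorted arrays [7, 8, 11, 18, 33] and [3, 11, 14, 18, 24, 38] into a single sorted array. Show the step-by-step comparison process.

Merging process:

Compare 7 vs 3: take 3 from right. Merged: [3]
Compare 7 vs 11: take 7 from left. Merged: [3, 7]
Compare 8 vs 11: take 8 from left. Merged: [3, 7, 8]
Compare 11 vs 11: take 11 from left. Merged: [3, 7, 8, 11]
Compare 18 vs 11: take 11 from right. Merged: [3, 7, 8, 11, 11]
Compare 18 vs 14: take 14 from right. Merged: [3, 7, 8, 11, 11, 14]
Compare 18 vs 18: take 18 from left. Merged: [3, 7, 8, 11, 11, 14, 18]
Compare 33 vs 18: take 18 from right. Merged: [3, 7, 8, 11, 11, 14, 18, 18]
Compare 33 vs 24: take 24 from right. Merged: [3, 7, 8, 11, 11, 14, 18, 18, 24]
Compare 33 vs 38: take 33 from left. Merged: [3, 7, 8, 11, 11, 14, 18, 18, 24, 33]
Append remaining from right: [38]. Merged: [3, 7, 8, 11, 11, 14, 18, 18, 24, 33, 38]

Final merged array: [3, 7, 8, 11, 11, 14, 18, 18, 24, 33, 38]
Total comparisons: 10

The merged array is [3, 7, 8, 11, 11, 14, 18, 18, 24, 33, 38], requiring 10 comparisons. The merge step runs in O(n) time where n is the total number of elements.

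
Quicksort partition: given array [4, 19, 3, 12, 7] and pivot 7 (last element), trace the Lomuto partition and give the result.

Lomuto partition with pivot = 7:

Initial array: [4, 19, 3, 12, 7]

arr[0]=4 <= 7: swap with position 0, array becomes [4, 19, 3, 12, 7]
arr[1]=19 > 7: no swap
arr[2]=3 <= 7: swap with position 1, array becomes [4, 3, 19, 12, 7]
arr[3]=12 > 7: no swap

Place pivot at position 2: [4, 3, 7, 12, 19]
Pivot position: 2

After partitioning with pivot 7, the array becomes [4, 3, 7, 12, 19]. The pivot is placed at index 2. All elements to the left of the pivot are <= 7, and all elements to the right are > 7.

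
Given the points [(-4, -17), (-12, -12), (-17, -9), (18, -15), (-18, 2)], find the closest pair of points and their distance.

Computing all pairwise distances among 5 points:

d((-4, -17), (-12, -12)) = 9.434
d((-4, -17), (-17, -9)) = 15.2643
d((-4, -17), (18, -15)) = 22.0907
d((-4, -17), (-18, 2)) = 23.6008
d((-12, -12), (-17, -9)) = 5.831 <-- minimum
d((-12, -12), (18, -15)) = 30.1496
d((-12, -12), (-18, 2)) = 15.2315
d((-17, -9), (18, -15)) = 35.5106
d((-17, -9), (-18, 2)) = 11.0454
d((18, -15), (-18, 2)) = 39.8121

Closest pair: (-12, -12) and (-17, -9) with distance 5.831

The closest pair is (-12, -12) and (-17, -9) with Euclidean distance 5.831. For 5 points, brute-force pairwise comparison is shown above. For large n, the divide-and-conquer algorithm (sort by x, recurse on halves, check the dividing strip) achieves O(n log n).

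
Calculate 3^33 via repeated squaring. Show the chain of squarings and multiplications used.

Computing 3^33 by squaring (build up from 3^1; each line after the first costs one multiplication):

3^1 = 3
3^2 = (3^1)^2 = 3^2 = 9
3^4 = (3^2)^2 = 9^2 = 81
3^8 = (3^4)^2 = 81^2 = 6561
3^16 = (3^8)^2 = 6561^2 = 43046721
3^32 = (3^16)^2 = 43046721^2 = 1853020188851841
3^33 = 3 * 3^32 = 3 * 1853020188851841 = 5559060566555523

Result: 5559060566555523
Multiplications needed: 6 (6 lines after 3^1)

3^33 = 5559060566555523. Using exponentiation by squaring, this requires 6 multiplications. The key idea: if the exponent is even, square the half-power; if odd, multiply by the base once.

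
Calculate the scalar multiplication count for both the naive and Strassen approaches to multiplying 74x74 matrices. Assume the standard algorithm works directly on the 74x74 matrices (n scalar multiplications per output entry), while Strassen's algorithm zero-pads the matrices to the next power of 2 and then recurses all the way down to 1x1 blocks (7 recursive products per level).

Matrix multiplication for 74x74 matrices:

Strassen's algorithm requires power-of-2 dimensions. Pad 74x74 to 128x128 (next power of 2).

Standard algorithm: 74^3 = 405224 multiplications
Strassen's algorithm: 7^(log2(128)) = 7^7 = 823543 multiplications
Difference: 405224 - 823543 = -418319 (Strassen uses MORE here due to padding overhead — for small or just-over-power-of-2 n, padding can outweigh the per-level savings)

Standard: 405224 multiplications (74^3). Strassen: 823543 multiplications (7^7, after padding to 128x128). Strassen reduces 8 recursive multiplications to 7 at each level.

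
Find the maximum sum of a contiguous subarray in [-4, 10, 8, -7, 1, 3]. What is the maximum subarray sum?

Using Kadane's algorithm on [-4, 10, 8, -7, 1, 3]:

Scanning through the array:
Position 1 (value 10): max_ending_here = 10, max_so_far = 10
Position 2 (value 8): max_ending_here = 18, max_so_far = 18
Position 3 (value -7): max_ending_here = 11, max_so_far = 18
Position 4 (value 1): max_ending_here = 12, max_so_far = 18
Position 5 (value 3): max_ending_here = 15, max_so_far = 18

Maximum subarray: [10, 8]
Maximum sum: 18

The maximum subarray is [10, 8] with sum 18. This subarray runs from index 1 to index 2.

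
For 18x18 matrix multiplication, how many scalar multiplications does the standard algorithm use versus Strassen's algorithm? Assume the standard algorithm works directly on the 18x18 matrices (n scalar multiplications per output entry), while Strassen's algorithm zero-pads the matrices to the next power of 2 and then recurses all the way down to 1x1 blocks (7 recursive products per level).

Matrix multiplication for 18x18 matrices:

Strassen's algorithm requires power-of-2 dimensions. Pad 18x18 to 32x32 (next power of 2).

Standard algorithm: 18^3 = 5832 multiplications
Strassen's algorithm: 7^(log2(32)) = 7^5 = 16807 multiplications
Difference: 5832 - 16807 = -10975 (Strassen uses MORE here due to padding overhead — for small or just-over-power-of-2 n, padding can outweigh the per-level savings)

Standard: 5832 multiplications (18^3). Strassen: 16807 multiplications (7^5, after padding to 32x32). Strassen reduces 8 recursive multiplications to 7 at each level.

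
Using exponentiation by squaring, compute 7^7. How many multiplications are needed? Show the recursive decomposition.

Computing 7^7 by squaring (build up from 7^1; each line after the first costs one multiplication):

7^1 = 7
7^2 = (7^1)^2 = 7^2 = 49
7^3 = 7 * 7^2 = 7 * 49 = 343
7^6 = (7^3)^2 = 343^2 = 117649
7^7 = 7 * 7^6 = 7 * 117649 = 823543

Result: 823543
Multiplications needed: 4 (4 lines after 7^1)

7^7 = 823543. Using exponentiation by squaring, this requires 4 multiplications. The key idea: if the exponent is even, square the half-power; if odd, multiply by the base once.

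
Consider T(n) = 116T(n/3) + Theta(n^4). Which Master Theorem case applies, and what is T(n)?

Master Theorem for T(n) = 116T(n/3) + O(n^4):

a = 116, b = 3, c = 4
log_b(a) = log_3(116) = 4.3269

Case 1: c = 4 < log_3(116) = 4.3269
T(n) = O(n^(log_3 116))

For T(n) = 116T(n/3) + O(n^4): log_3(116) = 4.3269. This is Case 1 of the Master Theorem (c < log_b(a), work dominated by leaves), giving O(n^(log_3 116)).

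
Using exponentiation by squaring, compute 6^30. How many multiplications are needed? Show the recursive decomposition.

Computing 6^30 by squaring (build up from 6^1; each line after the first costs one multiplication):

6^1 = 6
6^2 = (6^1)^2 = 6^2 = 36
6^3 = 6 * 6^2 = 6 * 36 = 216
6^6 = (6^3)^2 = 216^2 = 46656
6^7 = 6 * 6^6 = 6 * 46656 = 279936
6^14 = (6^7)^2 = 279936^2 = 78364164096
6^15 = 6 * 6^14 = 6 * 78364164096 = 470184984576
6^30 = (6^15)^2 = 470184984576^2 = 221073919720733357899776

Result: 221073919720733357899776
Multiplications needed: 7 (7 lines after 6^1)

6^30 = 221073919720733357899776. Using exponentiation by squaring, this requires 7 multiplications. The key idea: if the exponent is even, square the half-power; if odd, multiply by the base once.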